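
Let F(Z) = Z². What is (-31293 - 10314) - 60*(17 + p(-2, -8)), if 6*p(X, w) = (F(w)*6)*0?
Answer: -42627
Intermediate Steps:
p(X, w) = 0 (p(X, w) = ((w²*6)*0)/6 = ((6*w²)*0)/6 = (⅙)*0 = 0)
(-31293 - 10314) - 60*(17 + p(-2, -8)) = (-31293 - 10314) - 60*(17 + 0) = -41607 - 60*17 = -41607 - 1020 = -42627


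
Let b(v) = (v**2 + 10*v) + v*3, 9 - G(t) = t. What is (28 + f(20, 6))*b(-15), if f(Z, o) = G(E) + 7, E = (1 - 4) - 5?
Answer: 1560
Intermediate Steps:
E = -8 (E = -3 - 5 = -8)
G(t) = 9 - t
f(Z, o) = 24 (f(Z, o) = (9 - 1*(-8)) + 7 = (9 + 8) + 7 = 17 + 7 = 24)
b(v) = v**2 + 13*v (b(v) = (v**2 + 10*v) + 3*v = v**2 + 13*v)
(28 + f(20, 6))*b(-15) = (28 + 24)*(-15*(13 - 15)) = 52*(-15*(-2)) = 52*30 = 1560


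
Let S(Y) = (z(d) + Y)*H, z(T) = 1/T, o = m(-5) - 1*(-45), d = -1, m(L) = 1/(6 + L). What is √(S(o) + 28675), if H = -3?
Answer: 2*√7135 ≈ 168.94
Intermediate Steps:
o = 46 (o = 1/(6 - 5) - 1*(-45) = 1/1 + 45 = 1 + 45 = 46)
S(Y) = 3 - 3*Y (S(Y) = (1/(-1) + Y)*(-3) = (-1 + Y)*(-3) = 3 - 3*Y)
√(S(o) + 28675) = √((3 - 3*46) + 28675) = √((3 - 138) + 28675) = √(-135 + 28675) = √28540 = 2*√7135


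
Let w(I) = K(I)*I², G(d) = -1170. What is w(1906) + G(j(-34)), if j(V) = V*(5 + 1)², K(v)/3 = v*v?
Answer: 39592492207518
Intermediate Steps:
K(v) = 3*v² (K(v) = 3*(v*v) = 3*v²)
j(V) = 36*V (j(V) = V*6² = V*36 = 36*V)
w(I) = 3*I⁴ (w(I) = (3*I²)*I² = 3*I⁴)
w(1906) + G(j(-34)) = 3*1906⁴ - 1170 = 3*13197497402896 - 1170 = 39592492208688 - 1170 = 39592492207518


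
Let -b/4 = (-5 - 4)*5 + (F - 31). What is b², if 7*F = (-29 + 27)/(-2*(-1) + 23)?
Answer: 2831091264/30625 ≈ 92444.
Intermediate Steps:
F = -2/175 (F = ((-29 + 27)/(-2*(-1) + 23))/7 = (-2/(2 + 23))/7 = (-2/25)/7 = (-2*1/25)/7 = (⅐)*(-2/25) = -2/175 ≈ -0.011429)
b = 53208/175 (b = -4*((-5 - 4)*5 + (-2/175 - 31)) = -4*(-9*5 - 5427/175) = -4*(-45 - 5427/175) = -4*(-13302/175) = 53208/175 ≈ 304.05)
b² = (53208/175)² = 2831091264/30625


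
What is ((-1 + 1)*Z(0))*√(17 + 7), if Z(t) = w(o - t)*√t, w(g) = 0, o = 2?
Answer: 0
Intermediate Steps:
Z(t) = 0 (Z(t) = 0*√t = 0)
((-1 + 1)*Z(0))*√(17 + 7) = ((-1 + 1)*0)*√(17 + 7) = (0*0)*√24 = 0*(2*√6) = 0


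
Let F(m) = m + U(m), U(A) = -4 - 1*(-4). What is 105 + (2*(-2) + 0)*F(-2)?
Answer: 113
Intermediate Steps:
U(A) = 0 (U(A) = -4 + 4 = 0)
F(m) = m (F(m) = m + 0 = m)
105 + (2*(-2) + 0)*F(-2) = 105 + (2*(-2) + 0)*(-2) = 105 + (-4 + 0)*(-2) = 105 - 4*(-2) = 105 + 8 = 113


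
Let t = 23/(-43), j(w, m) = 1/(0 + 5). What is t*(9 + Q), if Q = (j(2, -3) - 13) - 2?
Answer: 667/215 ≈ 3.1023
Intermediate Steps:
j(w, m) = ⅕ (j(w, m) = 1/5 = ⅕)
Q = -74/5 (Q = (⅕ - 13) - 2 = -64/5 - 2 = -74/5 ≈ -14.800)
t = -23/43 (t = 23*(-1/43) = -23/43 ≈ -0.53488)
t*(9 + Q) = -23*(9 - 74/5)/43 = -23/43*(-29/5) = 667/215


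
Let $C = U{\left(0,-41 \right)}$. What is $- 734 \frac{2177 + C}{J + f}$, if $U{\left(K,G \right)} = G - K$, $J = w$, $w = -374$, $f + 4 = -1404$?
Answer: $\frac{261304}{297} \approx 879.81$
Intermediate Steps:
$f = -1408$ ($f = -4 - 1404 = -1408$)
$J = -374$
$C = -41$ ($C = -41 - 0 = -41 + 0 = -41$)
$- 734 \frac{2177 + C}{J + f} = - 734 \frac{2177 - 41}{-374 - 1408} = - 734 \frac{2136}{-1782} = - 734 \cdot 2136 \left(- \frac{1}{1782}\right) = \left(-734\right) \left(- \frac{356}{297}\right) = \frac{261304}{297}$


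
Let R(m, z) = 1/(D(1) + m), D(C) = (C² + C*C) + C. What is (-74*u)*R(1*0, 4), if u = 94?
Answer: -6956/3 ≈ -2318.7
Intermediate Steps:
D(C) = C + 2*C² (D(C) = (C² + C²) + C = 2*C² + C = C + 2*C²)
R(m, z) = 1/(3 + m) (R(m, z) = 1/(1*(1 + 2*1) + m) = 1/(1*(1 + 2) + m) = 1/(1*3 + m) = 1/(3 + m))
(-74*u)*R(1*0, 4) = (-74*94)/(3 + 1*0) = -6956/(3 + 0) = -6956/3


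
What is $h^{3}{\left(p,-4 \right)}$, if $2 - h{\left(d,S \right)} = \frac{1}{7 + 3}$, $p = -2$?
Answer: $\frac{6859}{1000} \approx 6.859$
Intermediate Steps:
$h{\left(d,S \right)} = \frac{19}{10}$ ($h{\left(d,S \right)} = 2 - \frac{1}{7 + 3} = 2 - \frac{1}{10} = \frac{19}{10}$)
$h^{3}{\left(p,-4 \right)} = \left(\frac{19}{10}\right)^{3} = \frac{6859}{1000}$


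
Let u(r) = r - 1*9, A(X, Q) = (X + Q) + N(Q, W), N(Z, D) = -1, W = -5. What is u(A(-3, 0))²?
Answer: 169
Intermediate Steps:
A(X, Q) = -1 + Q + X (A(X, Q) = (X + Q) - 1 = (Q + X) - 1 = -1 + Q + X)
u(r) = -9 + r (u(r) = r - 9 = -9 + r)
u(A(-3, 0))² = (-9 + (-1 + 0 - 3))² = (-9 - 4)² = (-13)² = 169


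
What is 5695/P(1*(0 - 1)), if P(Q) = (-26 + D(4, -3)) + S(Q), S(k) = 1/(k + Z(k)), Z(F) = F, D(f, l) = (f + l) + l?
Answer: -11390/57 ≈ -199.82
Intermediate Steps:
D(f, l) = f + 2*l
S(k) = 1/(2*k) (S(k) = 1/(k + k) = 1/(2*k))
P(Q) = -28 + 1/(2*Q) (P(Q) = (-26 + (4 + 2*(-3))) + 1/(2*Q) = (-26 + (4 - 6)) + 1/(2*Q) = (-26 - 2) + 1/(2*Q) = -28 + 1/(2*Q))
5695/P(1*(0 - 1)) = 5695/(-28 + 1/(2*((1*(0 - 1))))) = 5695/(-28 + 1/(2*((1*(-1))))) = 5695/(-28 + (1/2)/(-1)) = 5695/(-28 + (1/2)*(-1)) = 5695/(-28 - 1/2) = 5695/(-57/2) = 5695*(-2/57) = -11390/57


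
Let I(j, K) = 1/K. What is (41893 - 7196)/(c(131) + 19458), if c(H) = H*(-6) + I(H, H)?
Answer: 4545307/2446033 ≈ 1.8582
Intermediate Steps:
c(H) = 1/H - 6*H (c(H) = H*(-6) + 1/H = -6*H + 1/H = 1/H - 6*H)
(41893 - 7196)/(c(131) + 19458) = (41893 - 7196)/((1/131 - 6*131) + 19458) = 34697/((1/131 - 786) + 19458) = 34697/(-102965/131 + 19458) = 34697/(2446033/131) = 34697*(131/2446033) = 4545307/2446033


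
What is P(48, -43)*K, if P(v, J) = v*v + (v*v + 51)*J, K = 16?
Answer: -1583376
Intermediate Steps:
P(v, J) = v² + J*(51 + v²) (P(v, J) = v² + (v² + 51)*J = v² + (51 + v²)*J = v² + J*(51 + v²))
P(48, -43)*K = (48² + 51*(-43) - 43*48²)*16 = (2304 - 2193 - 43*2304)*16 = (2304 - 2193 - 99072)*16 = -98961*16 = -1583376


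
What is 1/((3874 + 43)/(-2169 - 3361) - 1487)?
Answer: -5530/8227027 ≈ -0.00067217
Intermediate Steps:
1/((3874 + 43)/(-2169 - 3361) - 1487) = 1/(3917/(-5530) - 1487) = 1/(3917*(-1/5530) - 1487) = 1/(-3917/5530 - 1487) = 1/(-8227027/5530) = -5530/8227027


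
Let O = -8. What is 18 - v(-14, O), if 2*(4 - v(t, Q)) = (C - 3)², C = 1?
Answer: 16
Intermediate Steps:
v(t, Q) = 2 (v(t, Q) = 4 - (1 - 3)²/2 = 4 - ½*(-2)² = 4 - ½*4 = 4 - 2 = 2)
18 - v(-14, O) = 18 - 1*2 = 18 - 2 = 16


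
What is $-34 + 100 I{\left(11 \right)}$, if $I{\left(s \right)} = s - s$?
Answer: $-34$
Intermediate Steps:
$I{\left(s \right)} = 0$
$-34 + 100 I{\left(11 \right)} = -34 + 100 \cdot 0 = -34 + 0 = -34$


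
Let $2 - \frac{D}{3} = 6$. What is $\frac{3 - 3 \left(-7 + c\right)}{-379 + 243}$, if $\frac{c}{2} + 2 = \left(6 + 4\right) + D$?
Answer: $- \frac{6}{17} \approx -0.35294$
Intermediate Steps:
$D = -12$ ($D = 6 - 18 = -12$)
$c = -8$ ($c = -4 + 2 \left(\left(6 + 4\right) - 12\right) = -4 + 2 \left(10 - 12\right) = -4 + 2 \left(-2\right) = -4 - 4 = -8$)
$\frac{3 - 3 \left(-7 + c\right)}{-379 + 243} = \frac{3 - 3 \left(-7 - 8\right)}{-379 + 243} = \frac{3 - -45}{-136} = \left(3 + 45\right) \left(- \frac{1}{136}\right) = 48 \left(- \frac{1}{136}\right) = - \frac{6}{17}$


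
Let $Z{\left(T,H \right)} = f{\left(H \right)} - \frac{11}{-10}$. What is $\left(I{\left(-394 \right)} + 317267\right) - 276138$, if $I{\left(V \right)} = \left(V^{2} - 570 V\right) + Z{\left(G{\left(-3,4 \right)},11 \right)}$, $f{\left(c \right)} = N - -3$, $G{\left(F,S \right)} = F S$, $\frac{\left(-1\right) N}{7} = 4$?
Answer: $\frac{4209211}{10} \approx 4.2092 \cdot 10^{5}$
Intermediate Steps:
$N = -28$ ($N = \left(-7\right) 4 = -28$)
$f{\left(c \right)} = -25$ ($f{\left(c \right)} = -28 - -3 = -28 + 3 = -25$)
$Z{\left(T,H \right)} = - \frac{239}{10}$ ($Z{\left(T,H \right)} = -25 - \frac{11}{-10} = -25 - - \frac{11}{10} = -25 + \frac{11}{10} = - \frac{239}{10}$)
$I{\left(V \right)} = - \frac{239}{10} + V^{2} - 570 V$ ($I{\left(V \right)} = \left(V^{2} - 570 V\right) - \frac{239}{10} = - \frac{239}{10} + V^{2} - 570 V$)
$\left(I{\left(-394 \right)} + 317267\right) - 276138 = \left(\left(- \frac{239}{10} + \left(-394\right)^{2} - -224580\right) + 317267\right) - 276138 = \left(\left(- \frac{239}{10} + 155236 + 224580\right) + 317267\right) - 276138 = \left(\frac{3797921}{10} + 317267\right) - 276138 = \frac{6970591}{10} - 276138 = \frac{4209211}{10}$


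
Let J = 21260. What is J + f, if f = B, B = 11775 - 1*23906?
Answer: 9129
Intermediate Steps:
B = -12131 (B = 11775 - 23906 = -12131)
f = -12131
J + f = 21260 - 12131 = 9129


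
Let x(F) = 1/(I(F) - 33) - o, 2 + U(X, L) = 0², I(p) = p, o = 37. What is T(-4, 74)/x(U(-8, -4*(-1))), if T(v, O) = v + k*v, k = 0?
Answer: 35/324 ≈ 0.10802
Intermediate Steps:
T(v, O) = v (T(v, O) = v + 0*v = v + 0 = v)
U(X, L) = -2 (U(X, L) = -2 + 0² = -2 + 0 = -2)
x(F) = -37 + 1/(-33 + F) (x(F) = 1/(F - 33) - 1*37 = 1/(-33 + F) - 37 = -37 + 1/(-33 + F))
T(-4, 74)/x(U(-8, -4*(-1))) = -4*(-33 - 2)/(1222 - 37*(-2)) = -4*(-35/(1222 + 74)) = -4/((-1/35*1296)) = -4/(-1296/35) = -4*(-35/1296) = 35/324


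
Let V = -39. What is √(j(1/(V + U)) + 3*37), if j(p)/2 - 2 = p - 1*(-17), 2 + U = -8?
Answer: 3*√811/7 ≈ 12.205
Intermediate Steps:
U = -10 (U = -2 - 8 = -10)
j(p) = 38 + 2*p (j(p) = 4 + 2*(p - 1*(-17)) = 4 + 2*(p + 17) = 4 + 2*(17 + p) = 4 + (34 + 2*p) = 38 + 2*p)
√(j(1/(V + U)) + 3*37) = √((38 + 2/(-39 - 10)) + 3*37) = √((38 + 2/(-49)) + 111) = √((38 + 2*(-1/49)) + 111) = √((38 - 2/49) + 111) = √(1860/49 + 111) = √(7299/49) = 3*√811/7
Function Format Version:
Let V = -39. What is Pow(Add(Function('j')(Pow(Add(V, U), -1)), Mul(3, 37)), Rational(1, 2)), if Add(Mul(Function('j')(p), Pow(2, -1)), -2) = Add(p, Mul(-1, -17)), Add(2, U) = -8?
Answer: Mul(Rational(3, 7), Pow(811, Rational(1, 2))) ≈ 12.205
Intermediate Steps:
U = -10 (U = Add(-2, -8) = -10)
Function('j')(p) = Add(38, Mul(2, p)) (Function('j')(p) = Add(4, Mul(2, Add(p, Mul(-1, -17)))) = Add(4, Mul(2, Add(p, 17))) = Add(4, Mul(2, Add(17, p))) = Add(4, Add(34, Mul(2, p))) = Add(38, Mul(2, p)))
Pow(Add(Function('j')(Pow(Add(V, U), -1)), Mul(3, 37)), Rational(1, 2)) = Pow(Add(Add(38, Mul(2, Pow(Add(-39, -10), -1))), Mul(3, 37)), Rational(1, 2)) = Pow(Add(Add(38, Mul(2, Pow(-49, -1))), 111), Rational(1, 2)) = Pow(Add(Add(38, Mul(2, Rational(-1, 49))), 111), Rational(1, 2)) = Pow(Add(Add(38, Rational(-2, 49)), 111), Rational(1, 2)) = Pow(Add(Rational(1860, 49), 111), Rational(1, 2)) = Pow(Rational(7299, 49), Rational(1, 2)) = Mul(Rational(3, 7), Pow(811, Rational(1, 2)))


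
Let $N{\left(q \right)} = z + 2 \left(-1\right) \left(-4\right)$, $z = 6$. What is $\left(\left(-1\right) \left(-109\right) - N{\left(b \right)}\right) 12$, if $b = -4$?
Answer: $1140$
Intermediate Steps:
$N{\left(q \right)} = 14$ ($N{\left(q \right)} = 6 + 2 \left(-1\right) \left(-4\right) = 6 - -8 = 6 + 8 = 14$)
$\left(\left(-1\right) \left(-109\right) - N{\left(b \right)}\right) 12 = \left(\left(-1\right) \left(-109\right) - 14\right) 12 = \left(109 - 14\right) 12 = 95 \cdot 12 = 1140$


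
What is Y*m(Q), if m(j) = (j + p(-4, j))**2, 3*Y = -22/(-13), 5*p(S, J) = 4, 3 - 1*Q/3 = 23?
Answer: 1927552/975 ≈ 1977.0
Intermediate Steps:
Q = -60 (Q = 9 - 3*23 = 9 - 69 = -60)
p(S, J) = 4/5 (p(S, J) = (1/5)*4 = 4/5)
Y = 22/39 (Y = (-22/(-13))/3 = (-22*(-1/13))/3 = (1/3)*(22/13) = 22/39 ≈ 0.56410)
m(j) = (4/5 + j)**2 (m(j) = (j + 4/5)**2 = (4/5 + j)**2)
Y*m(Q) = 22*((4 + 5*(-60))**2/25)/39 = 22*((4 - 300)**2/25)/39 = 22*((1/25)*(-296)**2)/39 = 22*((1/25)*87616)/39 = (22/39)*(87616/25) = 1927552/975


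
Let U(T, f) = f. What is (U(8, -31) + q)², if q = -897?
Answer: 861184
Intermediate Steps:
(U(8, -31) + q)² = (-31 - 897)² = (-928)² = 861184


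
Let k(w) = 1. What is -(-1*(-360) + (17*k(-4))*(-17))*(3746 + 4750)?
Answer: -603216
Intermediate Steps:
-(-1*(-360) + (17*k(-4))*(-17))*(3746 + 4750) = -(-1*(-360) + (17*1)*(-17))*(3746 + 4750) = -(360 + 17*(-17))*8496 = -(360 - 289)*8496 = -71*8496 = -1*603216 = -603216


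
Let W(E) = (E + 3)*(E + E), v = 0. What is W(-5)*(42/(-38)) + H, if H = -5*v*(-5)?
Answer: -420/19 ≈ -22.105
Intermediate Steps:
W(E) = 2*E*(3 + E) (W(E) = (3 + E)*(2*E) = 2*E*(3 + E))
H = 0 (H = -5*0*(-5) = 0*(-5) = 0)
W(-5)*(42/(-38)) + H = (2*(-5)*(3 - 5))*(42/(-38)) + 0 = (2*(-5)*(-2))*(42*(-1/38)) + 0 = 20*(-21/19) + 0 = -420/19 + 0 = -420/19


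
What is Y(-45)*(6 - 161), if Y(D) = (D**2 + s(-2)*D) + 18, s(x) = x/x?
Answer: -309690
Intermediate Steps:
s(x) = 1
Y(D) = 18 + D + D**2 (Y(D) = (D**2 + 1*D) + 18 = (D**2 + D) + 18 = (D + D**2) + 18 = 18 + D + D**2)
Y(-45)*(6 - 161) = (18 - 45 + (-45)**2)*(6 - 161) = (18 - 45 + 2025)*(-155) = 1998*(-155) = -309690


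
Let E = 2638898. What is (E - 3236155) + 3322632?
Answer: 2725375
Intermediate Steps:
(E - 3236155) + 3322632 = (2638898 - 3236155) + 3322632 = -597257 + 3322632 = 2725375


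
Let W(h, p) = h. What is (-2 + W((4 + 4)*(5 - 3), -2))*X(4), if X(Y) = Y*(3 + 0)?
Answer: 168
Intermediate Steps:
X(Y) = 3*Y (X(Y) = Y*3 = 3*Y)
(-2 + W((4 + 4)*(5 - 3), -2))*X(4) = (-2 + (4 + 4)*(5 - 3))*(3*4) = (-2 + 8*2)*12 = (-2 + 16)*12 = 14*12 = 168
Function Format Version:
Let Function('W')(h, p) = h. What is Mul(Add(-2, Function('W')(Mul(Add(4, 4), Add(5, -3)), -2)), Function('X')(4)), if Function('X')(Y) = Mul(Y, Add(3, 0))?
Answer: 168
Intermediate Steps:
Function('X')(Y) = Mul(3, Y) (Function('X')(Y) = Mul(Y, 3) = Mul(3, Y))
Mul(Add(-2, Function('W')(Mul(Add(4, 4), Add(5, -3)), -2)), Function('X')(4)) = Mul(Add(-2, Mul(Add(4, 4), Add(5, -3))), Mul(3, 4)) = Mul(Add(-2, Mul(8, 2)), 12) = Mul(Add(-2, 16), 12) = Mul(14, 12) = 168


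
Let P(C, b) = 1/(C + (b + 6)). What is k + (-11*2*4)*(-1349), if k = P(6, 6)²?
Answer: 38462689/324 ≈ 1.1871e+5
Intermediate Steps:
P(C, b) = 1/(6 + C + b) (P(C, b) = 1/(C + (6 + b)) = 1/(6 + C + b))
k = 1/324 (k = (1/(6 + 6 + 6))² = (1/18)² = 1/324 ≈ 0.0030864)
k + (-11*2*4)*(-1349) = 1/324 + (-11*2*4)*(-1349) = 1/324 - 22*4*(-1349) = 1/324 - 88*(-1349) = 1/324 + 118712 = 38462689/324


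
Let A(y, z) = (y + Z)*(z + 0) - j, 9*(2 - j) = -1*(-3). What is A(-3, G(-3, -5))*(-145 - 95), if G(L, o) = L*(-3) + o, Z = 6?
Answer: -2480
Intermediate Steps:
j = 5/3 (j = 2 - (-1)*(-3)/9 = 2 - ⅑*3 = 2 - ⅓ = 5/3 ≈ 1.6667)
G(L, o) = o - 3*L (G(L, o) = -3*L + o = o - 3*L)
A(y, z) = -5/3 + z*(6 + y) (A(y, z) = (y + 6)*(z + 0) - 1*5/3 = (6 + y)*z - 5/3 = z*(6 + y) - 5/3 = -5/3 + z*(6 + y))
A(-3, G(-3, -5))*(-145 - 95) = (-5/3 + 6*(-5 - 3*(-3)) - 3*(-5 - 3*(-3)))*(-145 - 95) = (-5/3 + 6*(-5 + 9) - 3*(-5 + 9))*(-240) = (-5/3 + 6*4 - 3*4)*(-240) = (-5/3 + 24 - 12)*(-240) = (31/3)*(-240) = -2480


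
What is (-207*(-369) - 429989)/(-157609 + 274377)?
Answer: -176803/58384 ≈ -3.0283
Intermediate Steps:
(-207*(-369) - 429989)/(-157609 + 274377) = (76383 - 429989)/116768 = -353606*1/116768 = -176803/58384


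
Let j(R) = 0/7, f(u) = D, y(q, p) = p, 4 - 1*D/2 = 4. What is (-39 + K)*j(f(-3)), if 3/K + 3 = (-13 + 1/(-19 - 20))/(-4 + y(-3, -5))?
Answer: 0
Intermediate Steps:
D = 0 (D = 8 - 2*4 = 8 - 8 = 0)
f(u) = 0
j(R) = 0 (j(R) = 0*(⅐) = 0)
K = -1053/545 (K = 3/(-3 + (-13 + 1/(-19 - 20))/(-4 - 5)) = 3/(-3 + (-13 + 1/(-39))/(-9)) = 3/(-3 + (-13 - 1/39)*(-⅑)) = 3/(-3 - 508/39*(-⅑)) = 3/(-3 + 508/351) = 3/(-545/351) = 3*(-351/545) = -1053/545 ≈ -1.9321)
(-39 + K)*j(f(-3)) = (-39 - 1053/545)*0 = -22308/545*0 = 0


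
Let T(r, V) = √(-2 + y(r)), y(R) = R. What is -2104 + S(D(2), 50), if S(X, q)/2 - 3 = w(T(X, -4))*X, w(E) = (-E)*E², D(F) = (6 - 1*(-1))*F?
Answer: -2098 - 672*√3 ≈ -3261.9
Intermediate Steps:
T(r, V) = √(-2 + r)
D(F) = 7*F (D(F) = (6 + 1)*F = 7*F)
w(E) = -E³
S(X, q) = 6 - 2*X*(-2 + X)^(3/2) (S(X, q) = 6 + 2*((-(√(-2 + X))³)*X) = 6 + 2*((-(-2 + X)^(3/2))*X) = 6 + 2*(-X*(-2 + X)^(3/2)) = 6 - 2*X*(-2 + X)^(3/2))
-2104 + S(D(2), 50) = -2104 + (6 - 2*7*2*(-2 + 7*2)^(3/2)) = -2104 + (6 - 2*14*(-2 + 14)^(3/2)) = -2104 + (6 - 2*14*12^(3/2)) = -2104 + (6 - 2*14*24*√3) = -2104 + (6 - 672*√3) = -2098 - 672*√3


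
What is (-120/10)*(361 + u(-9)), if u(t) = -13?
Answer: -4176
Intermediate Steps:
(-120/10)*(361 + u(-9)) = (-120/10)*(361 - 13) = -120*⅒*348 = -12*348 = -4176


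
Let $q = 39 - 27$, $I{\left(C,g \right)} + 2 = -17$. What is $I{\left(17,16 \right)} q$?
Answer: $-228$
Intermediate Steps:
$I{\left(C,g \right)} = -19$ ($I{\left(C,g \right)} = -2 - 17 = -19$)
$q = 12$
$I{\left(17,16 \right)} q = \left(-19\right) 12 = -228$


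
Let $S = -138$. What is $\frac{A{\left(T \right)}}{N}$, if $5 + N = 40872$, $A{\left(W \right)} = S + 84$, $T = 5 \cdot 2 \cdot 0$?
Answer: $- \frac{54}{40867} \approx -0.0013214$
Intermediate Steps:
$T = 0$ ($T = 10 \cdot 0 = 0$)
$A{\left(W \right)} = -54$ ($A{\left(W \right)} = -138 + 84 = -54$)
$N = 40867$ ($N = -5 + 40872 = 40867$)
$\frac{A{\left(T \right)}}{N} = - \frac{54}{40867}$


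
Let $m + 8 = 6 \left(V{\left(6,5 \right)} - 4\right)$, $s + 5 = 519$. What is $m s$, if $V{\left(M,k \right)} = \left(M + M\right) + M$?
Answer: $39064$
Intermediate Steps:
$V{\left(M,k \right)} = 3 M$ ($V{\left(M,k \right)} = 2 M + M = 3 M$)
$s = 514$ ($s = -5 + 519 = 514$)
$m = 76$ ($m = -8 + 6 \left(3 \cdot 6 - 4\right) = -8 + 6 \left(18 - 4\right) = -8 + 6 \cdot 14 = -8 + 84 = 76$)
$m s = 76 \cdot 514 = 39064$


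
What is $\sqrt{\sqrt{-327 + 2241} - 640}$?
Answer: $\sqrt{-640 + \sqrt{1914}} \approx 24.418 i$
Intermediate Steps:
$\sqrt{\sqrt{-327 + 2241} - 640} = \sqrt{\sqrt{1914} - 640} = \sqrt{-640 + \sqrt{1914}}$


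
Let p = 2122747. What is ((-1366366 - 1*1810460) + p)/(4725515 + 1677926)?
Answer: -1054079/6403441 ≈ -0.16461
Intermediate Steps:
((-1366366 - 1*1810460) + p)/(4725515 + 1677926) = ((-1366366 - 1*1810460) + 2122747)/(4725515 + 1677926) = ((-1366366 - 1810460) + 2122747)/6403441 = (-3176826 + 2122747)*(1/6403441) = -1054079*1/6403441 = -1054079/6403441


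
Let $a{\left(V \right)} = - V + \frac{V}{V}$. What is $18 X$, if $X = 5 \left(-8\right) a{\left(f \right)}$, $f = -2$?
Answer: $-2160$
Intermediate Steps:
$a{\left(V \right)} = 1 - V$ ($a{\left(V \right)} = - V + 1 = 1 - V$)
$X = -120$ ($X = 5 \left(-8\right) \left(1 - -2\right) = - 40 \left(1 + 2\right) = \left(-40\right) 3 = -120$)
$18 X = 18 \left(-120\right) = -2160$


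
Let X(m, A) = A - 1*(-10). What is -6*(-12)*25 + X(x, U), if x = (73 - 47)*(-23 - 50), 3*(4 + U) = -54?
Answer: 1788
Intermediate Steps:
U = -22 (U = -4 + (⅓)*(-54) = -4 - 18 = -22)
x = -1898 (x = 26*(-73) = -1898)
X(m, A) = 10 + A (X(m, A) = A + 10 = 10 + A)
-6*(-12)*25 + X(x, U) = -6*(-12)*25 + (10 - 22) = 72*25 - 12 = 1800 - 12 = 1788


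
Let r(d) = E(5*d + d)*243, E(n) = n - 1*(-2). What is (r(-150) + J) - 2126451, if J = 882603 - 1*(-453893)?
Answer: -1008169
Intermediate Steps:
E(n) = 2 + n (E(n) = n + 2 = 2 + n)
r(d) = 486 + 1458*d (r(d) = (2 + (5*d + d))*243 = (2 + 6*d)*243 = 486 + 1458*d)
J = 1336496 (J = 882603 + 453893 = 1336496)
(r(-150) + J) - 2126451 = ((486 + 1458*(-150)) + 1336496) - 2126451 = ((486 - 218700) + 1336496) - 2126451 = (-218214 + 1336496) - 2126451 = 1118282 - 2126451 = -1008169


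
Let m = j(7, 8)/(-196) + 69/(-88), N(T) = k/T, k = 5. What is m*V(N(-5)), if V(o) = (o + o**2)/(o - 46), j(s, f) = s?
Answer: 0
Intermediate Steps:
N(T) = 5/T
m = -505/616 (m = 7/(-196) + 69/(-88) = 7*(-1/196) + 69*(-1/88) = -1/28 - 69/88 = -505/616 ≈ -0.81981)
V(o) = (o + o**2)/(-46 + o)
m*V(N(-5)) = -505*5/(-5)*(1 + 5/(-5))/(616*(-46 + 5/(-5))) = -505*5*(-1/5)*(1 + 5*(-1/5))/(616*(-46 + 5*(-1/5))) = -(-505)*(1 - 1)/(616*(-46 - 1)) = -(-505)*0/(616*(-47)) = -(-505)*(-1)*0/(616*47) = -505/616*0 = 0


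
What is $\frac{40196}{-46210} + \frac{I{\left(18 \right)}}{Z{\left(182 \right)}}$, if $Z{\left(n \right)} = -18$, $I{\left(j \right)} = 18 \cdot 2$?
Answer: $- \frac{66308}{23105} \approx -2.8699$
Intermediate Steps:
$I{\left(j \right)} = 36$
$\frac{40196}{-46210} + \frac{I{\left(18 \right)}}{Z{\left(182 \right)}} = \frac{40196}{-46210} + \frac{36}{-18} = 40196 \left(- \frac{1}{46210}\right) + 36 \left(- \frac{1}{18}\right) = - \frac{20098}{23105} - 2 = - \frac{66308}{23105}$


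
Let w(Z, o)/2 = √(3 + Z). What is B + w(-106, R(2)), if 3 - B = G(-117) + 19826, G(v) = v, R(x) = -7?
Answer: -19706 + 2*I*√103 ≈ -19706.0 + 20.298*I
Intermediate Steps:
w(Z, o) = 2*√(3 + Z)
B = -19706 (B = 3 - (-117 + 19826) = 3 - 1*19709 = 3 - 19709 = -19706)
B + w(-106, R(2)) = -19706 + 2*√(3 - 106) = -19706 + 2*√(-103) = -19706 + 2*(I*√103) = -19706 + 2*I*√103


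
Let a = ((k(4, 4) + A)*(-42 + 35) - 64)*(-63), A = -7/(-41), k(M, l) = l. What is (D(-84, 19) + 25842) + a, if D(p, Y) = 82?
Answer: 1303607/41 ≈ 31795.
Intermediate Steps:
A = 7/41 (A = -7*(-1/41) = 7/41 ≈ 0.17073)
a = 240723/41 (a = ((4 + 7/41)*(-42 + 35) - 64)*(-63) = ((171/41)*(-7) - 64)*(-63) = (-1197/41 - 64)*(-63) = -3821/41*(-63) = 240723/41 ≈ 5871.3)
(D(-84, 19) + 25842) + a = (82 + 25842) + 240723/41 = 25924 + 240723/41 = 1303607/41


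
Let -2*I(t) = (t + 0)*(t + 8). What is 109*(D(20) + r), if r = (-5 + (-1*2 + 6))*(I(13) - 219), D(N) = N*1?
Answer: 81859/2 ≈ 40930.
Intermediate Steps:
I(t) = -t*(8 + t)/2 (I(t) = -(t + 0)*(t + 8)/2 = -t*(8 + t)/2)
D(N) = N
r = 711/2 (r = (-5 + (-1*2 + 6))*(-½*13*(8 + 13) - 219) = (-5 + (-2 + 6))*(-½*13*21 - 219) = (-5 + 4)*(-273/2 - 219) = -1*(-711/2) = 711/2 ≈ 355.50)
109*(D(20) + r) = 109*(20 + 711/2) = 109*(751/2) = 81859/2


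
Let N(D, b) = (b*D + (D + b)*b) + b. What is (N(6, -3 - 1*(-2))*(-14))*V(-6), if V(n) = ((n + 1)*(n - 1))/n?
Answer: -980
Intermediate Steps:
V(n) = (1 + n)*(-1 + n)/n (V(n) = ((1 + n)*(-1 + n))/n = (1 + n)*(-1 + n)/n)
N(D, b) = b + D*b + b*(D + b) (N(D, b) = (D*b + b*(D + b)) + b = b + D*b + b*(D + b))
(N(6, -3 - 1*(-2))*(-14))*V(-6) = (((-3 - 1*(-2))*(1 + (-3 - 1*(-2)) + 2*6))*(-14))*(-6 - 1/(-6)) = (((-3 + 2)*(1 + (-3 + 2) + 12))*(-14))*(-6 - 1*(-⅙)) = (-(1 - 1 + 12)*(-14))*(-6 + ⅙) = (-1*12*(-14))*(-35/6) = -12*(-14)*(-35/6) = 168*(-35/6) = -980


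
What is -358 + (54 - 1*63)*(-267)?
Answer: 2045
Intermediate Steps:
-358 + (54 - 1*63)*(-267) = -358 + (54 - 63)*(-267) = -358 - 9*(-267) = -358 + 2403 = 2045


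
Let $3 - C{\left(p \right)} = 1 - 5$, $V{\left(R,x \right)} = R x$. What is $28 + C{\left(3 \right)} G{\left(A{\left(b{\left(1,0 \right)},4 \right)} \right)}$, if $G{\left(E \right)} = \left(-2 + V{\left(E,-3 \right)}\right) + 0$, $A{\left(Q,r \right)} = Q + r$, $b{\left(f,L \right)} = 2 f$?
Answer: $-112$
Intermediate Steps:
$C{\left(p \right)} = 7$ ($C{\left(p \right)} = 3 - \left(1 - 5\right) = 3 - -4 = 3 + 4 = 7$)
$G{\left(E \right)} = -2 - 3 E$ ($G{\left(E \right)} = \left(-2 + E \left(-3\right)\right) + 0 = \left(-2 - 3 E\right) + 0 = -2 - 3 E$)
$28 + C{\left(3 \right)} G{\left(A{\left(b{\left(1,0 \right)},4 \right)} \right)} = 28 + 7 \left(-2 - 3 \left(2 \cdot 1 + 4\right)\right) = 28 + 7 \left(-2 - 3 \left(2 + 4\right)\right) = 28 + 7 \left(-2 - 18\right) = 28 + 7 \left(-20\right) = 28 - 140 = -112$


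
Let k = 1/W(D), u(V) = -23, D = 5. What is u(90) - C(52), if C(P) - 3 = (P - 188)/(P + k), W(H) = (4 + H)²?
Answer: -98522/4213 ≈ -23.385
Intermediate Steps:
k = 1/81 (k = 1/((4 + 5)²) = 1/(9²) = 1/81 ≈ 0.012346)
C(P) = 3 + (-188 + P)/(1/81 + P) (C(P) = 3 + (P - 188)/(P + 1/81) = 3 + (-188 + P)/(1/81 + P))
u(90) - C(52) = -23 - 3*(-5075 + 108*52)/(1 + 81*52) = -23 - 3*(-5075 + 5616)/(1 + 4212) = -23 - 3*541/4213 = -23 - 1*1623/4213 = -23 - 1623/4213 = -98522/4213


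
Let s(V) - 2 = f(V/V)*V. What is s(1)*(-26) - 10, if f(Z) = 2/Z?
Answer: -114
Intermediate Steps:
s(V) = 2 + 2*V (s(V) = 2 + (2/((V/V)))*V = 2 + (2/1)*V = 2 + (2*1)*V = 2 + 2*V)
s(1)*(-26) - 10 = (2 + 2*1)*(-26) - 10 = (2 + 2)*(-26) - 10 = 4*(-26) - 10 = -104 - 10 = -114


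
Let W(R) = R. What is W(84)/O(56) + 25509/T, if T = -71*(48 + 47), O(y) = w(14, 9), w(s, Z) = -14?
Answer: -65979/6745 ≈ -9.7819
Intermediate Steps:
O(y) = -14
T = -6745 (T = -71*95 = -6745)
W(84)/O(56) + 25509/T = 84/(-14) + 25509/(-6745) = 84*(-1/14) + 25509*(-1/6745) = -6 - 25509/6745 = -65979/6745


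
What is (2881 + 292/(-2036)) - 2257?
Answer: 317543/509 ≈ 623.86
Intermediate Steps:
(2881 + 292/(-2036)) - 2257 = (2881 + 292*(-1/2036)) - 2257 = (2881 - 73/509) - 2257 = 1466356/509 - 2257 = 317543/509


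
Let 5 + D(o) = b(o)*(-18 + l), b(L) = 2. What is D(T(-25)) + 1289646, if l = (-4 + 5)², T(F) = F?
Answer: 1289607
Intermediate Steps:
l = 1 (l = 1² = 1)
D(o) = -39 (D(o) = -5 + 2*(-18 + 1) = -5 + 2*(-17) = -5 - 34 = -39)
D(T(-25)) + 1289646 = -39 + 1289646 = 1289607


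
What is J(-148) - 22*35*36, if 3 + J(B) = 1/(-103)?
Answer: -2855470/103 ≈ -27723.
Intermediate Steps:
J(B) = -310/103 (J(B) = -3 + 1/(-103) = -3 - 1/103 = -310/103)
J(-148) - 22*35*36 = -310/103 - 22*35*36 = -310/103 - 770*36 = -310/103 - 1*27720 = -310/103 - 27720 = -2855470/103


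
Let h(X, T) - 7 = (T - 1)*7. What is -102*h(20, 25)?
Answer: -17850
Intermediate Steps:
h(X, T) = 7*T (h(X, T) = 7 + (T - 1)*7 = 7 + (-1 + T)*7 = 7 + (-7 + 7*T) = 7*T)
-102*h(20, 25) = -714*25 = -102*175 = -17850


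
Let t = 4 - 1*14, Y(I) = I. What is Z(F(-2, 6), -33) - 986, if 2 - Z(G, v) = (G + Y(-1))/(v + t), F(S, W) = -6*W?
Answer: -42349/43 ≈ -984.86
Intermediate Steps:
t = -10 (t = 4 - 14 = -10)
Z(G, v) = 2 - (-1 + G)/(-10 + v) (Z(G, v) = 2 - (G - 1)/(v - 10) = 2 - (-1 + G)/(-10 + v))
Z(F(-2, 6), -33) - 986 = (-19 - (-6)*6 + 2*(-33))/(-10 - 33) - 986 = (-19 - 1*(-36) - 66)/(-43) - 986 = -(-19 + 36 - 66)/43 - 986 = -1/43*(-49) - 986 = 49/43 - 986 = -42349/43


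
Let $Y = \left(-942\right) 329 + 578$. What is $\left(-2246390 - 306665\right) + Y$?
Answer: $-2862395$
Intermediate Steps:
$Y = -309340$ ($Y = -309918 + 578 = -309340$)
$\left(-2246390 - 306665\right) + Y = \left(-2246390 - 306665\right) - 309340 = -2553055 - 309340 = -2862395$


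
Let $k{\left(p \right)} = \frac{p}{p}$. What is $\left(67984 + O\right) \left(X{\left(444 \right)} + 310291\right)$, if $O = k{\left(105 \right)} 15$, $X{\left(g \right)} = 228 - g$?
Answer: $21084789925$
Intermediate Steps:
$k{\left(p \right)} = 1$
$O = 15$ ($O = 1 \cdot 15 = 15$)
$\left(67984 + O\right) \left(X{\left(444 \right)} + 310291\right) = \left(67984 + 15\right) \left(\left(228 - 444\right) + 310291\right) = 67999 \left(\left(228 - 444\right) + 310291\right) = 67999 \left(-216 + 310291\right) = 67999 \cdot 310075 = 21084789925$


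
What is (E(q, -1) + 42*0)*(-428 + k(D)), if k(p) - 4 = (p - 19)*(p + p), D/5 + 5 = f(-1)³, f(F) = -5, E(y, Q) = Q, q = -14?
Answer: -869276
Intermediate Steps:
D = -650 (D = -25 + 5*(-5)³ = -25 + 5*(-125) = -25 - 625 = -650)
k(p) = 4 + 2*p*(-19 + p) (k(p) = 4 + (p - 19)*(p + p) = 4 + (-19 + p)*(2*p) = 4 + 2*p*(-19 + p))
(E(q, -1) + 42*0)*(-428 + k(D)) = (-1 + 42*0)*(-428 + (4 - 38*(-650) + 2*(-650)²)) = (-1 + 0)*(-428 + (4 + 24700 + 2*422500)) = -(-428 + (4 + 24700 + 845000)) = -(-428 + 869704) = -1*869276 = -869276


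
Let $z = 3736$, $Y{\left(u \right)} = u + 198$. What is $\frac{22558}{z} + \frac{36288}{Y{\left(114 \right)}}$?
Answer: $\frac{2971043}{24284} \approx 122.35$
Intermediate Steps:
$Y{\left(u \right)} = 198 + u$
$\frac{22558}{z} + \frac{36288}{Y{\left(114 \right)}} = \frac{22558}{3736} + \frac{36288}{198 + 114} = 22558 \cdot \frac{1}{3736} + \frac{36288}{312} = \frac{11279}{1868} + 36288 \cdot \frac{1}{312} = \frac{11279}{1868} + \frac{1512}{13} = \frac{2971043}{24284}$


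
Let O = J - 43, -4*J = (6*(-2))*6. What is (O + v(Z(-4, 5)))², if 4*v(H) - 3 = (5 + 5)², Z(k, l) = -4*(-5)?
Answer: 9/16 ≈ 0.56250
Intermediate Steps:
J = 18 (J = -6*(-2)*6/4 = -(-3)*6 = -¼*(-72) = 18)
Z(k, l) = 20
v(H) = 103/4 (v(H) = ¾ + (5 + 5)²/4 = ¾ + (¼)*10² = ¾ + (¼)*100 = ¾ + 25 = 103/4)
O = -25 (O = 18 - 43 = -25)
(O + v(Z(-4, 5)))² = (-25 + 103/4)² = (¾)² = 9/16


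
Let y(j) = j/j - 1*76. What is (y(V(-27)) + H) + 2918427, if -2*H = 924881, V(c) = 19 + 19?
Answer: 4911823/2 ≈ 2.4559e+6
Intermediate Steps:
V(c) = 38
H = -924881/2 (H = -½*924881 = -924881/2 ≈ -4.6244e+5)
y(j) = -75 (y(j) = 1 - 76 = -75)
(y(V(-27)) + H) + 2918427 = (-75 - 924881/2) + 2918427 = -925031/2 + 2918427 = 4911823/2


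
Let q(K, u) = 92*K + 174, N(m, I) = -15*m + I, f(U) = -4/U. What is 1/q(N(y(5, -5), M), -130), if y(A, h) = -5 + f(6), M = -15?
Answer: 1/6614 ≈ 0.00015119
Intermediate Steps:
y(A, h) = -17/3 (y(A, h) = -5 - 4/6 = -5 - 4*⅙ = -5 - ⅔ = -17/3)
N(m, I) = I - 15*m
q(K, u) = 174 + 92*K
1/q(N(y(5, -5), M), -130) = 1/(174 + 92*(-15 - 15*(-17/3))) = 1/(174 + 92*(-15 + 85)) = 1/(174 + 92*70) = 1/(174 + 6440) = 1/6614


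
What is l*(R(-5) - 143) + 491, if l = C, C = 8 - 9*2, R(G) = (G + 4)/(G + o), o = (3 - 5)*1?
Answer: 13437/7 ≈ 1919.6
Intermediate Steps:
o = -2 (o = -2*1 = -2)
R(G) = (4 + G)/(-2 + G) (R(G) = (G + 4)/(G - 2) = (4 + G)/(-2 + G))
C = -10 (C = 8 - 18 = -10)
l = -10
l*(R(-5) - 143) + 491 = -10*((4 - 5)/(-2 - 5) - 143) + 491 = -10*(-1/(-7) - 143) + 491 = -10*(-⅐*(-1) - 143) + 491 = -10*(⅐ - 143) + 491 = -10*(-1000/7) + 491 = 10000/7 + 491 = 13437/7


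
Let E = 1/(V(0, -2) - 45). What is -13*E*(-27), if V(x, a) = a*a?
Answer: -351/41 ≈ -8.5610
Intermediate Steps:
V(x, a) = a²
E = -1/41 (E = 1/((-2)² - 45) = 1/(4 - 45) = 1/(-41) = -1/41 ≈ -0.024390)
-13*E*(-27) = -13*(-1/41)*(-27) = (13/41)*(-27) = -351/41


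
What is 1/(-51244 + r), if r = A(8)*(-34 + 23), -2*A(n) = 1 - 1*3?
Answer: -1/51255 ≈ -1.9510e-5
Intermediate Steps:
A(n) = 1 (A(n) = -(1 - 1*3)/2 = -(1 - 3)/2 = -½*(-2) = 1)
r = -11 (r = 1*(-34 + 23) = 1*(-11) = -11)
1/(-51244 + r) = 1/(-51244 - 11) = 1/(-51255) = -1/51255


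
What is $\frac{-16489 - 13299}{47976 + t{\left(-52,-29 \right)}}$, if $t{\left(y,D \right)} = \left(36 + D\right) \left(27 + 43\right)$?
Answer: $- \frac{1354}{2203} \approx -0.61462$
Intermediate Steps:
$t{\left(y,D \right)} = 2520 + 70 D$ ($t{\left(y,D \right)} = \left(36 + D\right) 70 = 2520 + 70 D$)
$\frac{-16489 - 13299}{47976 + t{\left(-52,-29 \right)}} = \frac{-16489 - 13299}{47976 + \left(2520 + 70 \left(-29\right)\right)} = - \frac{29788}{47976 + \left(2520 - 2030\right)} = - \frac{29788}{47976 + 490} = - \frac{29788}{48466} = \left(-29788\right) \frac{1}{48466} = - \frac{1354}{2203}$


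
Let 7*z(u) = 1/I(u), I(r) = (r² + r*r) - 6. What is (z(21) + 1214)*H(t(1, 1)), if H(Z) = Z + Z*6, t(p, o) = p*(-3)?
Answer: -7444249/292 ≈ -25494.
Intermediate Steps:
I(r) = -6 + 2*r² (I(r) = (r² + r²) - 6 = 2*r² - 6 = -6 + 2*r²)
t(p, o) = -3*p
z(u) = 1/(7*(-6 + 2*u²))
H(Z) = 7*Z (H(Z) = Z + 6*Z = 7*Z)
(z(21) + 1214)*H(t(1, 1)) = (1/(14*(-3 + 21²)) + 1214)*(7*(-3*1)) = (1/(14*(-3 + 441)) + 1214)*(7*(-3)) = ((1/14)/438 + 1214)*(-21) = ((1/14)*(1/438) + 1214)*(-21) = (1/6132 + 1214)*(-21) = (7444249/6132)*(-21) = -7444249/292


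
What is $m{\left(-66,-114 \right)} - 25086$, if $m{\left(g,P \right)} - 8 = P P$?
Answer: $-12082$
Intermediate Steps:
$m{\left(g,P \right)} = 8 + P^{2}$ ($m{\left(g,P \right)} = 8 + P P = 8 + P^{2}$)
$m{\left(-66,-114 \right)} - 25086 = \left(8 + \left(-114\right)^{2}\right) - 25086 = \left(8 + 12996\right) - 25086 = 13004 - 25086 = -12082$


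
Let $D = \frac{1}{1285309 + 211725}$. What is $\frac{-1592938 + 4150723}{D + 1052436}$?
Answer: $\frac{765818221938}{315106494965} \approx 2.4303$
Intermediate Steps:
$D = \frac{1}{1497034} \approx 6.6799 \cdot 10^{-7}$
$\frac{-1592938 + 4150723}{D + 1052436} = \frac{-1592938 + 4150723}{\frac{1}{1497034} + 1052436} = \frac{2557785}{\frac{1575532474825}{1497034}} = 2557785 \cdot \frac{1497034}{1575532474825} = \frac{765818221938}{315106494965}$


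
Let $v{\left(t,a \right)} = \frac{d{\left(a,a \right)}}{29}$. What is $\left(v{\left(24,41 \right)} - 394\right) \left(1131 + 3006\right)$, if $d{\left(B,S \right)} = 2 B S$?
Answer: $- \frac{33360768}{29} \approx -1.1504 \cdot 10^{6}$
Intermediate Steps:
$d{\left(B,S \right)} = 2 B S$
$v{\left(t,a \right)} = \frac{2 a^{2}}{29}$ ($v{\left(t,a \right)} = \frac{2 a a}{29} = 2 a^{2} \cdot \frac{1}{29} = \frac{2 a^{2}}{29}$)
$\left(v{\left(24,41 \right)} - 394\right) \left(1131 + 3006\right) = \left(\frac{2 \cdot 41^{2}}{29} - 394\right) \left(1131 + 3006\right) = \left(\frac{2}{29} \cdot 1681 - 394\right) 4137 = \left(\frac{3362}{29} - 394\right) 4137 = \left(- \frac{8064}{29}\right) 4137 = - \frac{33360768}{29}$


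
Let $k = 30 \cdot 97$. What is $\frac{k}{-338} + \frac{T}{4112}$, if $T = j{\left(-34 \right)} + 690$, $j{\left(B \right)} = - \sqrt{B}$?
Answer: $- \frac{2933175}{347464} - \frac{i \sqrt{34}}{4112} \approx -8.4417 - 0.001418 i$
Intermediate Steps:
$k = 2910$
$T = 690 - i \sqrt{34}$ ($T = - \sqrt{-34} + 690 = - i \sqrt{34} + 690 = 690 - i \sqrt{34} \approx 690.0 - 5.831 i$)
$\frac{k}{-338} + \frac{T}{4112} = \frac{2910}{-338} + \frac{690 - i \sqrt{34}}{4112} = 2910 \left(- \frac{1}{338}\right) + \left(690 - i \sqrt{34}\right) \frac{1}{4112} = - \frac{1455}{169} + \left(\frac{345}{2056} - \frac{i \sqrt{34}}{4112}\right) = - \frac{2933175}{347464} - \frac{i \sqrt{34}}{4112}$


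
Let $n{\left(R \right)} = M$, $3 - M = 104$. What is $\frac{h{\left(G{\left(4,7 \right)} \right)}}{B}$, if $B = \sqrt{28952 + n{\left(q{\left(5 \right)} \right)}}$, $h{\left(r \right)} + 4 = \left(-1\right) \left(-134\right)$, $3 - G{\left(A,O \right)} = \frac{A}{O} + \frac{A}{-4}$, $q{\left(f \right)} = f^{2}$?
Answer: $\frac{130 \sqrt{28851}}{28851} \approx 0.76536$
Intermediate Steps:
$M = -101$ ($M = 3 - 104 = -101$)
$G{\left(A,O \right)} = 3 + \frac{A}{4} - \frac{A}{O}$ ($G{\left(A,O \right)} = 3 - \left(\frac{A}{O} + \frac{A}{-4}\right) = 3 - \left(\frac{A}{O} + A \left(- \frac{1}{4}\right)\right) = 3 - \left(\frac{A}{O} - \frac{A}{4}\right) = 3 - \left(- \frac{A}{4} + \frac{A}{O}\right) = 3 + \left(\frac{A}{4} - \frac{A}{O}\right) = 3 + \frac{A}{4} - \frac{A}{O}$)
$n{\left(R \right)} = -101$
$h{\left(r \right)} = 130$ ($h{\left(r \right)} = -4 - -134 = -4 + 134 = 130$)
$B = \sqrt{28851}$ ($B = \sqrt{28952 - 101} = \sqrt{28851} \approx 169.86$)
$\frac{h{\left(G{\left(4,7 \right)} \right)}}{B} = \frac{130}{\sqrt{28851}} = 130 \frac{\sqrt{28851}}{28851} = \frac{130 \sqrt{28851}}{28851}$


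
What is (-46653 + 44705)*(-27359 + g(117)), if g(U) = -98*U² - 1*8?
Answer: 2666595772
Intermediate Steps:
g(U) = -8 - 98*U² (g(U) = -98*U² - 8 = -8 - 98*U²)
(-46653 + 44705)*(-27359 + g(117)) = (-46653 + 44705)*(-27359 + (-8 - 98*117²)) = -1948*(-27359 + (-8 - 98*13689)) = -1948*(-27359 + (-8 - 1341522)) = -1948*(-27359 - 1341530) = -1948*(-1368889) = 2666595772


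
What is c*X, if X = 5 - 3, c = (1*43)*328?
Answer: 28208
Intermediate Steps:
c = 14104 (c = 43*328 = 14104)
X = 2
c*X = 14104*2 = 28208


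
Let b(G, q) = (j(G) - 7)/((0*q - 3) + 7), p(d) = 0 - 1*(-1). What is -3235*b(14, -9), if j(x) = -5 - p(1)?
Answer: 42055/4 ≈ 10514.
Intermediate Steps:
p(d) = 1 (p(d) = 0 + 1 = 1)
j(x) = -6 (j(x) = -5 - 1*1 = -5 - 1 = -6)
b(G, q) = -13/4 (b(G, q) = (-6 - 7)/((0*q - 3) + 7) = -13/((0 - 3) + 7) = -13/(-3 + 7) = -13/4)
-3235*b(14, -9) = -3235*(-13/4) = 42055/4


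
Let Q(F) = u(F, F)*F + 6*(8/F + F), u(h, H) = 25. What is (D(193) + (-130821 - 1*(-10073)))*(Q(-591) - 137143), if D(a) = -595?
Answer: 3716302167432/197 ≈ 1.8864e+10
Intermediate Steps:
Q(F) = 31*F + 48/F (Q(F) = 25*F + 6*(8/F + F) = 25*F + 6*(F + 8/F) = 25*F + (6*F + 48/F) = 31*F + 48/F)
(D(193) + (-130821 - 1*(-10073)))*(Q(-591) - 137143) = (-595 + (-130821 - 1*(-10073)))*((31*(-591) + 48/(-591)) - 137143) = (-595 + (-130821 + 10073))*((-18321 + 48*(-1/591)) - 137143) = (-595 - 120748)*((-18321 - 16/197) - 137143) = -121343*(-3609253/197 - 137143) = -121343*(-30626424/197) = 3716302167432/197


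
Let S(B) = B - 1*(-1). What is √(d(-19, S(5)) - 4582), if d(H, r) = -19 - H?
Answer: I*√4582 ≈ 67.69*I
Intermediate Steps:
S(B) = 1 + B (S(B) = B + 1 = 1 + B)
√(d(-19, S(5)) - 4582) = √((-19 - 1*(-19)) - 4582) = √((-19 + 19) - 4582) = √(0 - 4582) = √(-4582) = I*√4582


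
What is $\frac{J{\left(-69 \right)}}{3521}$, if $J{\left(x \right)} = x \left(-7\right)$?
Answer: $\frac{69}{503} \approx 0.13718$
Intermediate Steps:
$J{\left(x \right)} = - 7 x$
$\frac{J{\left(-69 \right)}}{3521} = \frac{\left(-7\right) \left(-69\right)}{3521} = 483 \cdot \frac{1}{3521} = \frac{69}{503}$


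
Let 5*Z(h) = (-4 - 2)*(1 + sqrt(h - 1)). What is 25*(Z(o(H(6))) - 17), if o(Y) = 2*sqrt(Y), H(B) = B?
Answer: -455 - 30*sqrt(-1 + 2*sqrt(6)) ≈ -514.24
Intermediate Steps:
Z(h) = -6/5 - 6*sqrt(-1 + h)/5 (Z(h) = ((-4 - 2)*(1 + sqrt(h - 1)))/5 = (-6*(1 + sqrt(-1 + h)))/5 = (-6 - 6*sqrt(-1 + h))/5 = -6/5 - 6*sqrt(-1 + h)/5)
25*(Z(o(H(6))) - 17) = 25*((-6/5 - 6*sqrt(-1 + 2*sqrt(6))/5) - 17) = 25*(-91/5 - 6*sqrt(-1 + 2*sqrt(6))/5) = -455 - 30*sqrt(-1 + 2*sqrt(6))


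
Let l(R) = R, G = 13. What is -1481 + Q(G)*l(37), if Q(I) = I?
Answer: -1000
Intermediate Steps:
-1481 + Q(G)*l(37) = -1481 + 13*37 = -1481 + 481 = -1000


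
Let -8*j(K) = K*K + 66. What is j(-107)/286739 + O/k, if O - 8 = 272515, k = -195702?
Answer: -104566214751/74820527704 ≈ -1.3976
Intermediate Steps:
j(K) = -33/4 - K²/8 (j(K) = -(K*K + 66)/8 = -(K² + 66)/8 = -(66 + K²)/8 = -33/4 - K²/8)
O = 272523 (O = 8 + 272515 = 272523)
j(-107)/286739 + O/k = (-33/4 - ⅛*(-107)²)/286739 + 272523/(-195702) = (-33/4 - ⅛*11449)*(1/286739) + 272523*(-1/195702) = (-33/4 - 11449/8)*(1/286739) - 90841/65234 = -11515/8*1/286739 - 90841/65234 = -11515/2293912 - 90841/65234 = -104566214751/74820527704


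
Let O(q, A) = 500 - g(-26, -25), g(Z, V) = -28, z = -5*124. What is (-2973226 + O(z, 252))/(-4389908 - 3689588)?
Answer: 1486349/4039748 ≈ 0.36793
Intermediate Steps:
z = -620
O(q, A) = 528 (O(q, A) = 500 - 1*(-28) = 500 + 28 = 528)
(-2973226 + O(z, 252))/(-4389908 - 3689588) = (-2973226 + 528)/(-4389908 - 3689588) = -2972698/(-8079496) = -2972698*(-1/8079496) = 1486349/4039748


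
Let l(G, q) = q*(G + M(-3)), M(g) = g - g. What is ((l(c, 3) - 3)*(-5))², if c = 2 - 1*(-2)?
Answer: 2025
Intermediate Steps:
c = 4 (c = 2 + 2 = 4)
M(g) = 0
l(G, q) = G*q (l(G, q) = q*(G + 0) = q*G = G*q)
((l(c, 3) - 3)*(-5))² = ((4*3 - 3)*(-5))² = ((12 - 3)*(-5))² = (9*(-5))² = (-45)² = 2025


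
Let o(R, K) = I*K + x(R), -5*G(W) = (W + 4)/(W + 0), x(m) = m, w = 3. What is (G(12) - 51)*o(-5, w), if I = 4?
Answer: -5383/15 ≈ -358.87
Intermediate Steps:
G(W) = -(4 + W)/(5*W) (G(W) = -(W + 4)/(5*(W + 0)) = -(4 + W)/(5*W))
o(R, K) = R + 4*K (o(R, K) = 4*K + R = R + 4*K)
(G(12) - 51)*o(-5, w) = ((⅕)*(-4 - 1*12)/12 - 51)*(-5 + 4*3) = ((⅕)*(1/12)*(-4 - 12) - 51)*(-5 + 12) = ((⅕)*(1/12)*(-16) - 51)*7 = (-4/15 - 51)*7 = -769/15*7 = -5383/15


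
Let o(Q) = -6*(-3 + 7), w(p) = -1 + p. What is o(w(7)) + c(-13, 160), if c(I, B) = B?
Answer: 136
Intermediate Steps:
o(Q) = -24 (o(Q) = -6*4 = -24)
o(w(7)) + c(-13, 160) = -24 + 160 = 136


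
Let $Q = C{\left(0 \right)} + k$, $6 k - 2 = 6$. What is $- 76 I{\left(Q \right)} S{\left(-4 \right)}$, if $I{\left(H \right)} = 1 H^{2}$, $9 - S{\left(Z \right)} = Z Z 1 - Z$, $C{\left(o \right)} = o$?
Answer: $\frac{13376}{9} \approx 1486.2$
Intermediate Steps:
$k = \frac{4}{3}$ ($k = \frac{1}{3} + \frac{1}{6} \cdot 6 = \frac{1}{3} + 1 = \frac{4}{3} \approx 1.3333$)
$S{\left(Z \right)} = 9 + Z - Z^{2}$ ($S{\left(Z \right)} = 9 - \left(Z Z 1 - Z\right) = 9 - \left(Z^{2} \cdot 1 - Z\right) = 9 - \left(Z^{2} - Z\right) = 9 + Z - Z^{2}$)
$Q = \frac{4}{3}$ ($Q = 0 + \frac{4}{3} = \frac{4}{3} \approx 1.3333$)
$I{\left(H \right)} = H^{2}$
$- 76 I{\left(Q \right)} S{\left(-4 \right)} = - 76 \left(\frac{4}{3}\right)^{2} \left(9 - 4 - \left(-4\right)^{2}\right) = \left(-76\right) \frac{16}{9} \left(9 - 4 - 16\right) = - \frac{1216 \left(9 - 4 - 16\right)}{9} = \left(- \frac{1216}{9}\right) \left(-11\right) = \frac{13376}{9}$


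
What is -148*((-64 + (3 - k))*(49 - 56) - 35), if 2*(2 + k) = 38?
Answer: -75628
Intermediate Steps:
k = 17 (k = -2 + (½)*38 = -2 + 19 = 17)
-148*((-64 + (3 - k))*(49 - 56) - 35) = -148*((-64 + (3 - 1*17))*(49 - 56) - 35) = -148*((-64 + (3 - 17))*(-7) - 35) = -148*((-64 - 14)*(-7) - 35) = -148*(-78*(-7) - 35) = -148*(546 - 35) = -148*511 = -75628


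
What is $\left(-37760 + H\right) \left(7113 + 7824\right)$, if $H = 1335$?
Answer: $-544080225$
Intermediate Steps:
$\left(-37760 + H\right) \left(7113 + 7824\right) = \left(-37760 + 1335\right) \left(7113 + 7824\right) = \left(-36425\right) 14937 = -544080225$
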